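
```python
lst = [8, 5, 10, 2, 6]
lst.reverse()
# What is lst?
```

[6, 2, 10, 5, 8]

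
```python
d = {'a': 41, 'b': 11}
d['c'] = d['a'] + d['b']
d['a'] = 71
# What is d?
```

After line 1: d = {'a': 41, 'b': 11}
After line 2 (d['c'] = 41 + 11): d = {'a': 41, 'b': 11, 'c': 52}
After line 3: d = {'a': 71, 'b': 11, 'c': 52}

{'a': 71, 'b': 11, 'c': 52}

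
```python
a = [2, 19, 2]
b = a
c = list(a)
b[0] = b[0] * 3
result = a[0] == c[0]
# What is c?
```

After line 1: a = [2, 19, 2]
After line 2 (b = a, alias): a = [2, 19, 2], b = [2, 19, 2]
After line 3 (c = list(a) is a copy, new object): c = [2, 19, 2]
After line 4 (b[0] = 2 * 3 = 6; mutates shared a/b): a = b = [6, 19, 2], c = [2, 19, 2]
After line 5 (a[0] = 6, c[0] = 2; result = False)

[2, 19, 2]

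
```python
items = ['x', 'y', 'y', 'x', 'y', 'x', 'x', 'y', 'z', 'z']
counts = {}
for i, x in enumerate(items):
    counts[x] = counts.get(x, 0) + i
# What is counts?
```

Initial: counts = {}, items = ['x', 'y', 'y', 'x', 'y', 'x', 'x', 'y', 'z', 'z']
i=0, x='x': counts = {'x': 0}
i=1, x='y': counts = {'x': 0, 'y': 1}
i=2, x='y': counts = {'x': 0, 'y': 3}
i=3, x='x': counts = {'x': 3, 'y': 3}
i=4, x='y': counts = {'x': 3, 'y': 7}
i=5, x='x': counts = {'x': 8, 'y': 7}
i=6, x='x': counts = {'x': 14, 'y': 7}
i=7, x='y': counts = {'x': 14, 'y': 14}
i=8, x='z': counts = {'x': 14, 'y': 14, 'z': 8}
i=9, x='z': counts = {'x': 14, 'y': 14, 'z': 17}

{'x': 14, 'y': 14, 'z': 17}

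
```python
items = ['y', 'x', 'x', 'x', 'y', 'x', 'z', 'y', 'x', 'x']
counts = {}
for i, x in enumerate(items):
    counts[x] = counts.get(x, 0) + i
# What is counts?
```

Initial: counts = {}, items = ['y', 'x', 'x', 'x', 'y', 'x', 'z', 'y', 'x', 'x']
i=0, x='y': counts = {'y': 0}
i=1, x='x': counts = {'y': 0, 'x': 1}
i=2, x='x': counts = {'y': 0, 'x': 3}
i=3, x='x': counts = {'y': 0, 'x': 6}
i=4, x='y': counts = {'y': 4, 'x': 6}
i=5, x='x': counts = {'y': 4, 'x': 11}
i=6, x='z': counts = {'y': 4, 'x': 11, 'z': 6}
i=7, x='y': counts = {'y': 11, 'x': 11, 'z': 6}
i=8, x='x': counts = {'y': 11, 'x': 19, 'z': 6}
i=9, x='x': counts = {'y': 11, 'x': 28, 'z': 6}

{'y': 11, 'x': 28, 'z': 6}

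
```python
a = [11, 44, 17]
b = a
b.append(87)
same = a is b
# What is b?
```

After line 1: a = [11, 44, 17]
After line 2 (b = a is an alias, same object): a = [11, 44, 17], b = [11, 44, 17]
After line 3 (b.append mutates the shared list): a = [11, 44, 17, 87], b = [11, 44, 17, 87]
After line 4 (same = a is b; same object -> True): same = True

[11, 44, 17, 87]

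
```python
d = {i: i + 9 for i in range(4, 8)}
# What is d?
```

{4: 13, 5: 14, 6: 15, 7: 16}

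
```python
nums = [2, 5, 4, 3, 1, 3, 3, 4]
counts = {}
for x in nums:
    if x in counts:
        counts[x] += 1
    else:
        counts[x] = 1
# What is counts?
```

Initial: counts = {}, nums = [2, 5, 4, 3, 1, 3, 3, 4]
See 2: counts = {2: 1}
See 5: counts = {2: 1, 5: 1}
See 4: counts = {2: 1, 5: 1, 4: 1}
See 3: counts = {2: 1, 5: 1, 4: 1, 3: 1}
See 1: counts = {2: 1, 5: 1, 4: 1, 3: 1, 1: 1}
See 3: counts = {2: 1, 5: 1, 4: 1, 3: 2, 1: 1}
See 3: counts = {2: 1, 5: 1, 4: 1, 3: 3, 1: 1}
See 4: counts = {2: 1, 5: 1, 4: 2, 3: 3, 1: 1}

{2: 1, 5: 1, 4: 2, 3: 3, 1: 1}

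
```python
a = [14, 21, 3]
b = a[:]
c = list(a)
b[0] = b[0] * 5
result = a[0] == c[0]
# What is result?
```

After line 1: a = [14, 21, 3]
After line 2 (b = a[:], copy): a = [14, 21, 3], b = [14, 21, 3]
After line 3 (c = list(a) is a copy, new object): c = [14, 21, 3]
After line 4 (b[0] = 14 * 5 = 70; only b mutates (copy)): a = [14, 21, 3], b = [70, 21, 3], c = [14, 21, 3]
After line 5 (a[0] = 14, c[0] = 14; result = True)

True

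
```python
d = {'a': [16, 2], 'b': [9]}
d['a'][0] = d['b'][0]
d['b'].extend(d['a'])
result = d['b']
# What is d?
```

After line 1: d = {'a': [16, 2], 'b': [9]}
After line 2 (a[0] = b[0] = 9): d = {'a': [9, 2], 'b': [9]}
After line 3 (b.extend(a) appends [9, 2]): d = {'a': [9, 2], 'b': [9, 9, 2]}
After line 4: result = d['b'] = [9, 9, 2]

{'a': [9, 2], 'b': [9, 9, 2]}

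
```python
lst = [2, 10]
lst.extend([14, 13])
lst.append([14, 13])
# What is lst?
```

After line 1: lst = [2, 10]
After line 2 (extend unpacks [14, 13]): lst = [2, 10, 14, 13]
After line 3 (append adds [14, 13] as single element): lst = [2, 10, 14, 13, [14, 13]]

[2, 10, 14, 13, [14, 13]]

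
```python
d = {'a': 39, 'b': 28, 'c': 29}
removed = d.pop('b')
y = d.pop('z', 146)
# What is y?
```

After line 1: d = {'a': 39, 'b': 28, 'c': 29}
After line 2 (pop 'b' returns 28): d = {'a': 39, 'c': 29}, removed = 28
After line 3 (pop 'z' missing, returns default 146): d = {'a': 39, 'c': 29}, y = 146

146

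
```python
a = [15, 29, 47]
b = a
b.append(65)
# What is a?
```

After line 1: a = [15, 29, 47]
After line 2 (b = a is an alias, same object): a = [15, 29, 47], b = [15, 29, 47]
After line 3 (b.append mutates the shared list): a = [15, 29, 47, 65], b = [15, 29, 47, 65]

[15, 29, 47, 65]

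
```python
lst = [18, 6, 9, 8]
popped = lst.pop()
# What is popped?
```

8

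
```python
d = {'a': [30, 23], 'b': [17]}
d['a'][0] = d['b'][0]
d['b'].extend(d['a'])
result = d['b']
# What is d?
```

After line 1: d = {'a': [30, 23], 'b': [17]}
After line 2 (a[0] = b[0] = 17): d = {'a': [17, 23], 'b': [17]}
After line 3 (b.extend(a) appends [17, 23]): d = {'a': [17, 23], 'b': [17, 17, 23]}
After line 4: result = d['b'] = [17, 17, 23]

{'a': [17, 23], 'b': [17, 17, 23]}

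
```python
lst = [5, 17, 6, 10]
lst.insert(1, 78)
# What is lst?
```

[5, 78, 17, 6, 10]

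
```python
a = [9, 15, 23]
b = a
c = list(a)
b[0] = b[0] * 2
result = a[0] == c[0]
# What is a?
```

After line 1: a = [9, 15, 23]
After line 2 (b = a, alias): a = [9, 15, 23], b = [9, 15, 23]
After line 3 (c = list(a) is a copy, new object): c = [9, 15, 23]
After line 4 (b[0] = 9 * 2 = 18; mutates shared a/b): a = b = [18, 15, 23], c = [9, 15, 23]
After line 5 (a[0] = 18, c[0] = 9; result = False)

[18, 15, 23]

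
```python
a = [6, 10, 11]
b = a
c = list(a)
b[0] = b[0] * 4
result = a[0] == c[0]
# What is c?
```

After line 1: a = [6, 10, 11]
After line 2 (b = a, alias): a = [6, 10, 11], b = [6, 10, 11]
After line 3 (c = list(a) is a copy, new object): c = [6, 10, 11]
After line 4 (b[0] = 6 * 4 = 24; mutates shared a/b): a = b = [24, 10, 11], c = [6, 10, 11]
After line 5 (a[0] = 24, c[0] = 6; result = False)

[6, 10, 11]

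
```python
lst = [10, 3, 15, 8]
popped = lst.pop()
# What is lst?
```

[10, 3, 15]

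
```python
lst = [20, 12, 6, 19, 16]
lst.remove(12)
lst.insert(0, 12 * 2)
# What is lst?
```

After line 1: lst = [20, 12, 6, 19, 16]
After line 2 (remove first 12): lst = [20, 6, 19, 16]
After line 3 (insert 24 at index 0): lst = [24, 20, 6, 19, 16]

[24, 20, 6, 19, 16]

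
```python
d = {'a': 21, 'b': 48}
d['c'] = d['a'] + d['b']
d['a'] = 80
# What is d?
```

After line 1: d = {'a': 21, 'b': 48}
After line 2 (d['c'] = 21 + 48): d = {'a': 21, 'b': 48, 'c': 69}
After line 3: d = {'a': 80, 'b': 48, 'c': 69}

{'a': 80, 'b': 48, 'c': 69}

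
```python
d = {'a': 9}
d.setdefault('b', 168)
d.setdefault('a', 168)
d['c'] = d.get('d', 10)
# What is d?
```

After line 1: d = {'a': 9}
After line 2 (setdefault adds 'b'=168): d = {'a': 9, 'b': 168}
After line 3 (setdefault 'a' no-op, already exists): d = {'a': 9, 'b': 168}
After line 4 (get('d', 10) returns default since 'd' not in d): d = {'a': 9, 'b': 168, 'c': 10}

{'a': 9, 'b': 168, 'c': 10}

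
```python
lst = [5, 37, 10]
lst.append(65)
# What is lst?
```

[5, 37, 10, 65]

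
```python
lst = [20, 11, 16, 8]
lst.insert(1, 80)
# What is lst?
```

[20, 80, 11, 16, 8]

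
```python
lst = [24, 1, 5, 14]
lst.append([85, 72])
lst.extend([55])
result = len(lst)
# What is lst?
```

After line 1: lst = [24, 1, 5, 14]
After line 2 (append adds [85, 72] as single element): lst = [24, 1, 5, 14, [85, 72]]
After line 3 (extend unpacks [55], adds 55): lst = [24, 1, 5, 14, [85, 72], 55]
After line 4: result = len(lst) = 6

[24, 1, 5, 14, [85, 72], 55]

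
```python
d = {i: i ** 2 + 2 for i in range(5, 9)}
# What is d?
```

{5: 27, 6: 38, 7: 51, 8: 66}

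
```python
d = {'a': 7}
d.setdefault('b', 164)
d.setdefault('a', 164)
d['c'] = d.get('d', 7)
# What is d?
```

After line 1: d = {'a': 7}
After line 2 (setdefault adds 'b'=164): d = {'a': 7, 'b': 164}
After line 3 (setdefault 'a' no-op, already exists): d = {'a': 7, 'b': 164}
After line 4 (get('d', 7) returns default since 'd' not in d): d = {'a': 7, 'b': 164, 'c': 7}

{'a': 7, 'b': 164, 'c': 7}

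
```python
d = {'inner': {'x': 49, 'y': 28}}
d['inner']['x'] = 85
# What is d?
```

After line 1: d = {'inner': {'x': 49, 'y': 28}}
After line 2 (inner x overwritten): d = {'inner': {'x': 85, 'y': 28}}

{'inner': {'x': 85, 'y': 28}}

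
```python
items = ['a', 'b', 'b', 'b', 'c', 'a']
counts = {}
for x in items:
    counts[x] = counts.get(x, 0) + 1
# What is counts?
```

Initial: counts = {}, items = ['a', 'b', 'b', 'b', 'c', 'a']
See 'a': counts = {'a': 1}
See 'b': counts = {'a': 1, 'b': 1}
See 'b': counts = {'a': 1, 'b': 2}
See 'b': counts = {'a': 1, 'b': 3}
See 'c': counts = {'a': 1, 'b': 3, 'c': 1}
See 'a': counts = {'a': 2, 'b': 3, 'c': 1}

{'a': 2, 'b': 3, 'c': 1}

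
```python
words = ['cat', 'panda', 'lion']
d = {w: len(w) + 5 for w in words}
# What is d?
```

{'cat': 8, 'panda': 10, 'lion': 9}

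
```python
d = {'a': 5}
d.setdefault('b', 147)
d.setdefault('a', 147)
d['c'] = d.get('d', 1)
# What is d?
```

After line 1: d = {'a': 5}
After line 2 (setdefault adds 'b'=147): d = {'a': 5, 'b': 147}
After line 3 (setdefault 'a' no-op, already exists): d = {'a': 5, 'b': 147}
After line 4 (get('d', 1) returns default since 'd' not in d): d = {'a': 5, 'b': 147, 'c': 1}

{'a': 5, 'b': 147, 'c': 1}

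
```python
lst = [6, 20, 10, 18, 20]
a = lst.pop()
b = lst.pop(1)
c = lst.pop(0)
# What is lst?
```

After line 1: lst = [6, 20, 10, 18, 20]
After line 2 (pop() -> a = 20): lst = [6, 20, 10, 18]
After line 3 (pop(1) -> b = 20): lst = [6, 10, 18]
After line 4 (pop(0) -> c = 6): lst = [10, 18]

[10, 18]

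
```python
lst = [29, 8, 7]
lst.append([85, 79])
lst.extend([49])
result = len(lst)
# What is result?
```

After line 1: lst = [29, 8, 7]
After line 2 (append adds [85, 79] as single element): lst = [29, 8, 7, [85, 79]]
After line 3 (extend unpacks [49], adds 49): lst = [29, 8, 7, [85, 79], 49]
After line 4: result = len(lst) = 5

5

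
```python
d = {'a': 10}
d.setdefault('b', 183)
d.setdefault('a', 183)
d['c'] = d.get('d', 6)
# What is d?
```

After line 1: d = {'a': 10}
After line 2 (setdefault adds 'b'=183): d = {'a': 10, 'b': 183}
After line 3 (setdefault 'a' no-op, already exists): d = {'a': 10, 'b': 183}
After line 4 (get('d', 6) returns default since 'd' not in d): d = {'a': 10, 'b': 183, 'c': 6}

{'a': 10, 'b': 183, 'c': 6}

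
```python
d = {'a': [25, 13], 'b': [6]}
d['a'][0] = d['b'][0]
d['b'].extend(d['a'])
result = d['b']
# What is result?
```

After line 1: d = {'a': [25, 13], 'b': [6]}
After line 2 (a[0] = b[0] = 6): d = {'a': [6, 13], 'b': [6]}
After line 3 (b.extend(a) appends [6, 13]): d = {'a': [6, 13], 'b': [6, 6, 13]}
After line 4: result = d['b'] = [6, 6, 13]

[6, 6, 13]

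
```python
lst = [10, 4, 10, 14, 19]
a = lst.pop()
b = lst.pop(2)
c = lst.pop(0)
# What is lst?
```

After line 1: lst = [10, 4, 10, 14, 19]
After line 2 (pop() -> a = 19): lst = [10, 4, 10, 14]
After line 3 (pop(2) -> b = 10): lst = [10, 4, 14]
After line 4 (pop(0) -> c = 10): lst = [4, 14]

[4, 14]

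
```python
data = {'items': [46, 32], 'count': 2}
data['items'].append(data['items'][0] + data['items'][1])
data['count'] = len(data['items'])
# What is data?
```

After line 1: data = {'items': [46, 32], 'count': 2}
After line 2 (append 46 + 32 = 78): data = {'items': [46, 32, 78], 'count': 2}
After line 3 (count = len(items) = 3): data = {'items': [46, 32, 78], 'count': 3}

{'items': [46, 32, 78], 'count': 3}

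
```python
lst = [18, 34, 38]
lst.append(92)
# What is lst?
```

[18, 34, 38, 92]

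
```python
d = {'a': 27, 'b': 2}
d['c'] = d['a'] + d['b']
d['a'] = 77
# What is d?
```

After line 1: d = {'a': 27, 'b': 2}
After line 2 (d['c'] = 27 + 2): d = {'a': 27, 'b': 2, 'c': 29}
After line 3: d = {'a': 77, 'b': 2, 'c': 29}

{'a': 77, 'b': 2, 'c': 29}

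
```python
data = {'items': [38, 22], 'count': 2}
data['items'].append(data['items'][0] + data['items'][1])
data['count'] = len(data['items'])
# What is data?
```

After line 1: data = {'items': [38, 22], 'count': 2}
After line 2 (append 38 + 22 = 60): data = {'items': [38, 22, 60], 'count': 2}
After line 3 (count = len(items) = 3): data = {'items': [38, 22, 60], 'count': 3}

{'items': [38, 22, 60], 'count': 3}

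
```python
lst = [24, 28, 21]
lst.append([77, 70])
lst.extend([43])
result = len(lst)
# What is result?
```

After line 1: lst = [24, 28, 21]
After line 2 (append adds [77, 70] as single element): lst = [24, 28, 21, [77, 70]]
After line 3 (extend unpacks [43], adds 43): lst = [24, 28, 21, [77, 70], 43]
After line 4: result = len(lst) = 5

5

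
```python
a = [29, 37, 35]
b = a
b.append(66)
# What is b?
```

After line 1: a = [29, 37, 35]
After line 2 (b = a is an alias, same object): a = [29, 37, 35], b = [29, 37, 35]
After line 3 (b.append mutates the shared list): a = [29, 37, 35, 66], b = [29, 37, 35, 66]

[29, 37, 35, 66]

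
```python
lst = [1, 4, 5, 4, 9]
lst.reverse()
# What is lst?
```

[9, 4, 5, 4, 1]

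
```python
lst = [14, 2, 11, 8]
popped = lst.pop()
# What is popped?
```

8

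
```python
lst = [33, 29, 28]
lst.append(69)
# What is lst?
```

[33, 29, 28, 69]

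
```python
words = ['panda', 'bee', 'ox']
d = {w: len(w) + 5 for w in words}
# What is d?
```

{'panda': 10, 'bee': 8, 'ox': 7}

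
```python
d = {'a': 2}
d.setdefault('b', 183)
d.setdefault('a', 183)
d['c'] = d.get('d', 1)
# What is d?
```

After line 1: d = {'a': 2}
After line 2 (setdefault adds 'b'=183): d = {'a': 2, 'b': 183}
After line 3 (setdefault 'a' no-op, already exists): d = {'a': 2, 'b': 183}
After line 4 (get('d', 1) returns default since 'd' not in d): d = {'a': 2, 'b': 183, 'c': 1}

{'a': 2, 'b': 183, 'c': 1}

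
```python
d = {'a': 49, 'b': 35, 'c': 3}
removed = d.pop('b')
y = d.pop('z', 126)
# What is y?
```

After line 1: d = {'a': 49, 'b': 35, 'c': 3}
After line 2 (pop 'b' returns 35): d = {'a': 49, 'c': 3}, removed = 35
After line 3 (pop 'z' missing, returns default 126): d = {'a': 49, 'c': 3}, y = 126

126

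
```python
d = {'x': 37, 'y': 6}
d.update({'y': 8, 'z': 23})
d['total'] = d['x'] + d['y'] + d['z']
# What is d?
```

After line 1: d = {'x': 37, 'y': 6}
After line 2 (y overwritten, z added): d = {'x': 37, 'y': 8, 'z': 23}
After line 3 (total = 37 + 8 + 23 = 68): d = {'x': 37, 'y': 8, 'z': 23, 'total': 68}

{'x': 37, 'y': 8, 'z': 23, 'total': 68}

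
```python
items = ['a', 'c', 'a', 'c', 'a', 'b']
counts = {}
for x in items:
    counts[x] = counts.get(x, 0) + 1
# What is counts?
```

Initial: counts = {}, items = ['a', 'c', 'a', 'c', 'a', 'b']
See 'a': counts = {'a': 1}
See 'c': counts = {'a': 1, 'c': 1}
See 'a': counts = {'a': 2, 'c': 1}
See 'c': counts = {'a': 2, 'c': 2}
See 'a': counts = {'a': 3, 'c': 2}
See 'b': counts = {'a': 3, 'c': 2, 'b': 1}

{'a': 3, 'c': 2, 'b': 1}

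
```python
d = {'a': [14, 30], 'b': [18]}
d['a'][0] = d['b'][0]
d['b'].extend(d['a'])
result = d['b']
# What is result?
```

After line 1: d = {'a': [14, 30], 'b': [18]}
After line 2 (a[0] = b[0] = 18): d = {'a': [18, 30], 'b': [18]}
After line 3 (b.extend(a) appends [18, 30]): d = {'a': [18, 30], 'b': [18, 18, 30]}
After line 4: result = d['b'] = [18, 18, 30]

[18, 18, 30]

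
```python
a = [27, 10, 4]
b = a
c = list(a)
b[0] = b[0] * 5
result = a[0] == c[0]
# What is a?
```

After line 1: a = [27, 10, 4]
After line 2 (b = a, alias): a = [27, 10, 4], b = [27, 10, 4]
After line 3 (c = list(a) is a copy, new object): c = [27, 10, 4]
After line 4 (b[0] = 27 * 5 = 135; mutates shared a/b): a = b = [135, 10, 4], c = [27, 10, 4]
After line 5 (a[0] = 135, c[0] = 27; result = False)

[135, 10, 4]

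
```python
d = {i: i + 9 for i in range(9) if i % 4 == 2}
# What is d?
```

{2: 11, 6: 15}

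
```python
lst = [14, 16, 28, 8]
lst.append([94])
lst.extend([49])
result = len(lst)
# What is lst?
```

After line 1: lst = [14, 16, 28, 8]
After line 2 (append adds [94] as single element): lst = [14, 16, 28, 8, [94]]
After line 3 (extend unpacks [49], adds 49): lst = [14, 16, 28, 8, [94], 49]
After line 4: result = len(lst) = 6

[14, 16, 28, 8, [94], 49]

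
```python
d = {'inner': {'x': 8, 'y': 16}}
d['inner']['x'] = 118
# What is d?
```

After line 1: d = {'inner': {'x': 8, 'y': 16}}
After line 2 (inner x overwritten): d = {'inner': {'x': 118, 'y': 16}}

{'inner': {'x': 118, 'y': 16}}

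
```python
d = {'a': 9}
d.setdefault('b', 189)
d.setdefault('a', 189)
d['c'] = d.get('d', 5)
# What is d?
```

After line 1: d = {'a': 9}
After line 2 (setdefault adds 'b'=189): d = {'a': 9, 'b': 189}
After line 3 (setdefault 'a' no-op, already exists): d = {'a': 9, 'b': 189}
After line 4 (get('d', 5) returns default since 'd' not in d): d = {'a': 9, 'b': 189, 'c': 5}

{'a': 9, 'b': 189, 'c': 5}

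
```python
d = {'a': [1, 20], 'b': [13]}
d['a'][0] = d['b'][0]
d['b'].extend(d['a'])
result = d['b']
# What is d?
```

After line 1: d = {'a': [1, 20], 'b': [13]}
After line 2 (a[0] = b[0] = 13): d = {'a': [13, 20], 'b': [13]}
After line 3 (b.extend(a) appends [13, 20]): d = {'a': [13, 20], 'b': [13, 13, 20]}
After line 4: result = d['b'] = [13, 13, 20]

{'a': [13, 20], 'b': [13, 13, 20]}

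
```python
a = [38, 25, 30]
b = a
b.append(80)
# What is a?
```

After line 1: a = [38, 25, 30]
After line 2 (b = a is an alias, same object): a = [38, 25, 30], b = [38, 25, 30]
After line 3 (b.append mutates the shared list): a = [38, 25, 30, 80], b = [38, 25, 30, 80]

[38, 25, 30, 80]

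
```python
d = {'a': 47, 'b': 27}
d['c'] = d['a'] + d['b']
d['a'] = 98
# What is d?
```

After line 1: d = {'a': 47, 'b': 27}
After line 2 (d['c'] = 47 + 27): d = {'a': 47, 'b': 27, 'c': 74}
After line 3: d = {'a': 98, 'b': 27, 'c': 74}

{'a': 98, 'b': 27, 'c': 74}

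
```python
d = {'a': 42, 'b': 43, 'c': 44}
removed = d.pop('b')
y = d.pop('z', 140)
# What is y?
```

After line 1: d = {'a': 42, 'b': 43, 'c': 44}
After line 2 (pop 'b' returns 43): d = {'a': 42, 'c': 44}, removed = 43
After line 3 (pop 'z' missing, returns default 140): d = {'a': 42, 'c': 44}, y = 140

140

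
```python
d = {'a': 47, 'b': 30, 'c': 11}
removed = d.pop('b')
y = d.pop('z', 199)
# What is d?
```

After line 1: d = {'a': 47, 'b': 30, 'c': 11}
After line 2 (pop 'b' returns 30): d = {'a': 47, 'c': 11}, removed = 30
After line 3 (pop 'z' missing, returns default 199): d = {'a': 47, 'c': 11}, y = 199

{'a': 47, 'c': 11}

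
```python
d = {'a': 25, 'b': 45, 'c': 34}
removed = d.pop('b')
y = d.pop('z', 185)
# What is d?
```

After line 1: d = {'a': 25, 'b': 45, 'c': 34}
After line 2 (pop 'b' returns 45): d = {'a': 25, 'c': 34}, removed = 45
After line 3 (pop 'z' missing, returns default 185): d = {'a': 25, 'c': 34}, y = 185

{'a': 25, 'c': 34}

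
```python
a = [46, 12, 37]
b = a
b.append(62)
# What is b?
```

After line 1: a = [46, 12, 37]
After line 2 (b = a is an alias, same object): a = [46, 12, 37], b = [46, 12, 37]
After line 3 (b.append mutates the shared list): a = [46, 12, 37, 62], b = [46, 12, 37, 62]

[46, 12, 37, 62]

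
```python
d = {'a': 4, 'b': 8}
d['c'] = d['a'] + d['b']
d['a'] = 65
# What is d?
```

After line 1: d = {'a': 4, 'b': 8}
After line 2 (d['c'] = 4 + 8): d = {'a': 4, 'b': 8, 'c': 12}
After line 3: d = {'a': 65, 'b': 8, 'c': 12}

{'a': 65, 'b': 8, 'c': 12}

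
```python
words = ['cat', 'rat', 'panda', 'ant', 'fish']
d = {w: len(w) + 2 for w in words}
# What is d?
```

{'cat': 5, 'rat': 5, 'panda': 7, 'ant': 5, 'fish': 6}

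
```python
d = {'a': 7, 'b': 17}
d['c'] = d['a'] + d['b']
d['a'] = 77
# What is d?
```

After line 1: d = {'a': 7, 'b': 17}
After line 2 (d['c'] = 7 + 17): d = {'a': 7, 'b': 17, 'c': 24}
After line 3: d = {'a': 77, 'b': 17, 'c': 24}

{'a': 77, 'b': 17, 'c': 24}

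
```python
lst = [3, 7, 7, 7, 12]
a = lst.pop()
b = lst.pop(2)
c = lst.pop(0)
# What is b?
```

After line 1: lst = [3, 7, 7, 7, 12]
After line 2 (pop() -> a = 12): lst = [3, 7, 7, 7]
After line 3 (pop(2) -> b = 7): lst = [3, 7, 7]
After line 4 (pop(0) -> c = 3): lst = [7, 7]

7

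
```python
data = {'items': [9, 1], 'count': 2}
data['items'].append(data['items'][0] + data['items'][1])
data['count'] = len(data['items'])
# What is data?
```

After line 1: data = {'items': [9, 1], 'count': 2}
After line 2 (append 9 + 1 = 10): data = {'items': [9, 1, 10], 'count': 2}
After line 3 (count = len(items) = 3): data = {'items': [9, 1, 10], 'count': 3}

{'items': [9, 1, 10], 'count': 3}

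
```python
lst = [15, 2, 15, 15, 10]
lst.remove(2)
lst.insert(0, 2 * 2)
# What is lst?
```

After line 1: lst = [15, 2, 15, 15, 10]
After line 2 (remove first 2): lst = [15, 15, 15, 10]
After line 3 (insert 4 at index 0): lst = [4, 15, 15, 15, 10]

[4, 15, 15, 15, 10]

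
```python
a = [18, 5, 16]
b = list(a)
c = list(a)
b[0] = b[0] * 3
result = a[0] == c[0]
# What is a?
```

After line 1: a = [18, 5, 16]
After line 2 (b = list(a), copy): a = [18, 5, 16], b = [18, 5, 16]
After line 3 (c = list(a) is a copy, new object): c = [18, 5, 16]
After line 4 (b[0] = 18 * 3 = 54; only b mutates (copy)): a = [18, 5, 16], b = [54, 5, 16], c = [18, 5, 16]
After line 5 (a[0] = 18, c[0] = 18; result = True)

[18, 5, 16]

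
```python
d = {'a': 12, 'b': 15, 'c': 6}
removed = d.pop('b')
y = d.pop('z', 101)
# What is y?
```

After line 1: d = {'a': 12, 'b': 15, 'c': 6}
After line 2 (pop 'b' returns 15): d = {'a': 12, 'c': 6}, removed = 15
After line 3 (pop 'z' missing, returns default 101): d = {'a': 12, 'c': 6}, y = 101

101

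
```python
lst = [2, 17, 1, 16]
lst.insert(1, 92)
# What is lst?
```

[2, 92, 17, 1, 16]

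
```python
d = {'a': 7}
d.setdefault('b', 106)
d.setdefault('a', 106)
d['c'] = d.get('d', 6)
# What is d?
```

After line 1: d = {'a': 7}
After line 2 (setdefault adds 'b'=106): d = {'a': 7, 'b': 106}
After line 3 (setdefault 'a' no-op, already exists): d = {'a': 7, 'b': 106}
After line 4 (get('d', 6) returns default since 'd' not in d): d = {'a': 7, 'b': 106, 'c': 6}

{'a': 7, 'b': 106, 'c': 6}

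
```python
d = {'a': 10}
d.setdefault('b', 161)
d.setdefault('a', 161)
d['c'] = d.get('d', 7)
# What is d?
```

After line 1: d = {'a': 10}
After line 2 (setdefault adds 'b'=161): d = {'a': 10, 'b': 161}
After line 3 (setdefault 'a' no-op, already exists): d = {'a': 10, 'b': 161}
After line 4 (get('d', 7) returns default since 'd' not in d): d = {'a': 10, 'b': 161, 'c': 7}

{'a': 10, 'b': 161, 'c': 7}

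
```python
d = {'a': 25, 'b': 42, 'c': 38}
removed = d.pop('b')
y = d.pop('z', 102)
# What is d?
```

After line 1: d = {'a': 25, 'b': 42, 'c': 38}
After line 2 (pop 'b' returns 42): d = {'a': 25, 'c': 38}, removed = 42
After line 3 (pop 'z' missing, returns default 102): d = {'a': 25, 'c': 38}, y = 102

{'a': 25, 'c': 38}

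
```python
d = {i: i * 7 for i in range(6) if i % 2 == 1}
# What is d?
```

{1: 7, 3: 21, 5: 35}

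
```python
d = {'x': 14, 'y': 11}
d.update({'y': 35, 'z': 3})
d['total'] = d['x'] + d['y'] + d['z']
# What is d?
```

After line 1: d = {'x': 14, 'y': 11}
After line 2 (y overwritten, z added): d = {'x': 14, 'y': 35, 'z': 3}
After line 3 (total = 14 + 35 + 3 = 52): d = {'x': 14, 'y': 35, 'z': 3, 'total': 52}

{'x': 14, 'y': 35, 'z': 3, 'total': 52}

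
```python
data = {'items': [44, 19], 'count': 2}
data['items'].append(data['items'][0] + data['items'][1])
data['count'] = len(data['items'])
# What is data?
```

After line 1: data = {'items': [44, 19], 'count': 2}
After line 2 (append 44 + 19 = 63): data = {'items': [44, 19, 63], 'count': 2}
After line 3 (count = len(items) = 3): data = {'items': [44, 19, 63], 'count': 3}

{'items': [44, 19, 63], 'count': 3}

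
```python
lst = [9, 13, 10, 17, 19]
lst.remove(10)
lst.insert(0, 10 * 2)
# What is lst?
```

After line 1: lst = [9, 13, 10, 17, 19]
After line 2 (remove first 10): lst = [9, 13, 17, 19]
After line 3 (insert 20 at index 0): lst = [20, 9, 13, 17, 19]

[20, 9, 13, 17, 19]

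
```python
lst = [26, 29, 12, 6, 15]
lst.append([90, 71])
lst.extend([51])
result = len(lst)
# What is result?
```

After line 1: lst = [26, 29, 12, 6, 15]
After line 2 (append adds [90, 71] as single element): lst = [26, 29, 12, 6, 15, [90, 71]]
After line 3 (extend unpacks [51], adds 51): lst = [26, 29, 12, 6, 15, [90, 71], 51]
After line 4: result = len(lst) = 7

7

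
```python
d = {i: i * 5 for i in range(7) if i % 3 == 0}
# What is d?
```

{0: 0, 3: 15, 6: 30}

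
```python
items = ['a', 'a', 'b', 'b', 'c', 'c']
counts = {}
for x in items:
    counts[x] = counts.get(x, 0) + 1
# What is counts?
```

Initial: counts = {}, items = ['a', 'a', 'b', 'b', 'c', 'c']
See 'a': counts = {'a': 1}
See 'a': counts = {'a': 2}
See 'b': counts = {'a': 2, 'b': 1}
See 'b': counts = {'a': 2, 'b': 2}
See 'c': counts = {'a': 2, 'b': 2, 'c': 1}
See 'c': counts = {'a': 2, 'b': 2, 'c': 2}

{'a': 2, 'b': 2, 'c': 2}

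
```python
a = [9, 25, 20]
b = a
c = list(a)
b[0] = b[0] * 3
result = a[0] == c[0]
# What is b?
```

After line 1: a = [9, 25, 20]
After line 2 (b = a, alias): a = [9, 25, 20], b = [9, 25, 20]
After line 3 (c = list(a) is a copy, new object): c = [9, 25, 20]
After line 4 (b[0] = 9 * 3 = 27; mutates shared a/b): a = b = [27, 25, 20], c = [9, 25, 20]
After line 5 (a[0] = 27, c[0] = 9; result = False)

[27, 25, 20]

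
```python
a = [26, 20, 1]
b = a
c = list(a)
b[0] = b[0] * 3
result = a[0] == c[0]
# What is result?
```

After line 1: a = [26, 20, 1]
After line 2 (b = a, alias): a = [26, 20, 1], b = [26, 20, 1]
After line 3 (c = list(a) is a copy, new object): c = [26, 20, 1]
After line 4 (b[0] = 26 * 3 = 78; mutates shared a/b): a = b = [78, 20, 1], c = [26, 20, 1]
After line 5 (a[0] = 78, c[0] = 26; result = False)

False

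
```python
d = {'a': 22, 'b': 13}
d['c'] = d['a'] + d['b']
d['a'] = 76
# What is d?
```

After line 1: d = {'a': 22, 'b': 13}
After line 2 (d['c'] = 22 + 13): d = {'a': 22, 'b': 13, 'c': 35}
After line 3: d = {'a': 76, 'b': 13, 'c': 35}

{'a': 76, 'b': 13, 'c': 35}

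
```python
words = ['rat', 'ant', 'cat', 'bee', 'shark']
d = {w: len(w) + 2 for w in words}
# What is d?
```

{'rat': 5, 'ant': 5, 'cat': 5, 'bee': 5, 'shark': 7}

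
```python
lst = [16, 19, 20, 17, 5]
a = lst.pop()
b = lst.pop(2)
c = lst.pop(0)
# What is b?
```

After line 1: lst = [16, 19, 20, 17, 5]
After line 2 (pop() -> a = 5): lst = [16, 19, 20, 17]
After line 3 (pop(2) -> b = 20): lst = [16, 19, 17]
After line 4 (pop(0) -> c = 16): lst = [19, 17]

20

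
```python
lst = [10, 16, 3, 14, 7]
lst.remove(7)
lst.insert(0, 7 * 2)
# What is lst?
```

After line 1: lst = [10, 16, 3, 14, 7]
After line 2 (remove first 7): lst = [10, 16, 3, 14]
After line 3 (insert 14 at index 0): lst = [14, 10, 16, 3, 14]

[14, 10, 16, 3, 14]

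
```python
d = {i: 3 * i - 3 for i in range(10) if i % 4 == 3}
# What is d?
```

{3: 6, 7: 18}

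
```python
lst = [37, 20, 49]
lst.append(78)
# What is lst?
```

[37, 20, 49, 78]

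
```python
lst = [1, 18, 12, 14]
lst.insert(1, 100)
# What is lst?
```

[1, 100, 18, 12, 14]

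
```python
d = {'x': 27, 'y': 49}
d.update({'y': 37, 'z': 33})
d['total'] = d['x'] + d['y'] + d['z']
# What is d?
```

After line 1: d = {'x': 27, 'y': 49}
After line 2 (y overwritten, z added): d = {'x': 27, 'y': 37, 'z': 33}
After line 3 (total = 27 + 37 + 33 = 97): d = {'x': 27, 'y': 37, 'z': 33, 'total': 97}

{'x': 27, 'y': 37, 'z': 33, 'total': 97}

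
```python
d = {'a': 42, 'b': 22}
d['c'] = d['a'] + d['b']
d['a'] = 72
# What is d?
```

After line 1: d = {'a': 42, 'b': 22}
After line 2 (d['c'] = 42 + 22): d = {'a': 42, 'b': 22, 'c': 64}
After line 3: d = {'a': 72, 'b': 22, 'c': 64}

{'a': 72, 'b': 22, 'c': 64}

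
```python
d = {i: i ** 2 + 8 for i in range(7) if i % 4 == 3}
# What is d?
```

{3: 17}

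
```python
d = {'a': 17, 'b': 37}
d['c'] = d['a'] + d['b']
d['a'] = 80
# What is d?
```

After line 1: d = {'a': 17, 'b': 37}
After line 2 (d['c'] = 17 + 37): d = {'a': 17, 'b': 37, 'c': 54}
After line 3: d = {'a': 80, 'b': 37, 'c': 54}

{'a': 80, 'b': 37, 'c': 54}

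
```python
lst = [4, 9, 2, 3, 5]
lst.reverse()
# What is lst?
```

[5, 3, 2, 9, 4]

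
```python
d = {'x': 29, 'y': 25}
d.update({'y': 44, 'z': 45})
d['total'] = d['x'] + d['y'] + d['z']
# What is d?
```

After line 1: d = {'x': 29, 'y': 25}
After line 2 (y overwritten, z added): d = {'x': 29, 'y': 44, 'z': 45}
After line 3 (total = 29 + 44 + 45 = 118): d = {'x': 29, 'y': 44, 'z': 45, 'total': 118}

{'x': 29, 'y': 44, 'z': 45, 'total': 118}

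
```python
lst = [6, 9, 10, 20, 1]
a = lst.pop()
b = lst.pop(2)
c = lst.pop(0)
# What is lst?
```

After line 1: lst = [6, 9, 10, 20, 1]
After line 2 (pop() -> a = 1): lst = [6, 9, 10, 20]
After line 3 (pop(2) -> b = 10): lst = [6, 9, 20]
After line 4 (pop(0) -> c = 6): lst = [9, 20]

[9, 20]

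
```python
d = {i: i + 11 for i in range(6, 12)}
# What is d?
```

{6: 17, 7: 18, 8: 19, 9: 20, 10: 21, 11: 22}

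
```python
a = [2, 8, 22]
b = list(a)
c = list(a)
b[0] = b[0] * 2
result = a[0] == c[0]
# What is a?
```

After line 1: a = [2, 8, 22]
After line 2 (b = list(a), copy): a = [2, 8, 22], b = [2, 8, 22]
After line 3 (c = list(a) is a copy, new object): c = [2, 8, 22]
After line 4 (b[0] = 2 * 2 = 4; only b mutates (copy)): a = [2, 8, 22], b = [4, 8, 22], c = [2, 8, 22]
After line 5 (a[0] = 2, c[0] = 2; result = True)

[2, 8, 22]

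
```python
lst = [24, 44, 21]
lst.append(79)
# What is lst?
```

[24, 44, 21, 79]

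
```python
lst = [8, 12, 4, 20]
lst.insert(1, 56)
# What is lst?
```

[8, 56, 12, 4, 20]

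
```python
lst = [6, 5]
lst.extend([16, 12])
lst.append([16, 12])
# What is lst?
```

After line 1: lst = [6, 5]
After line 2 (extend unpacks [16, 12]): lst = [6, 5, 16, 12]
After line 3 (append adds [16, 12] as single element): lst = [6, 5, 16, 12, [16, 12]]

[6, 5, 16, 12, [16, 12]]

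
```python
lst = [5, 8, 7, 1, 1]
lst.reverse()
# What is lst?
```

[1, 1, 7, 8, 5]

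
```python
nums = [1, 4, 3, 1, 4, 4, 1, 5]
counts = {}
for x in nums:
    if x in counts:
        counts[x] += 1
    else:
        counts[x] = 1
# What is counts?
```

Initial: counts = {}, nums = [1, 4, 3, 1, 4, 4, 1, 5]
See 1: counts = {1: 1}
See 4: counts = {1: 1, 4: 1}
See 3: counts = {1: 1, 4: 1, 3: 1}
See 1: counts = {1: 2, 4: 1, 3: 1}
See 4: counts = {1: 2, 4: 2, 3: 1}
See 4: counts = {1: 2, 4: 3, 3: 1}
See 1: counts = {1: 3, 4: 3, 3: 1}
See 5: counts = {1: 3, 4: 3, 3: 1, 5: 1}

{1: 3, 4: 3, 3: 1, 5: 1}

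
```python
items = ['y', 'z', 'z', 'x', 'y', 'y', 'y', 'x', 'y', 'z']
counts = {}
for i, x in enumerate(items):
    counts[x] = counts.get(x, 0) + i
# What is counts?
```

Initial: counts = {}, items = ['y', 'z', 'z', 'x', 'y', 'y', 'y', 'x', 'y', 'z']
i=0, x='y': counts = {'y': 0}
i=1, x='z': counts = {'y': 0, 'z': 1}
i=2, x='z': counts = {'y': 0, 'z': 3}
i=3, x='x': counts = {'y': 0, 'z': 3, 'x': 3}
i=4, x='y': counts = {'y': 4, 'z': 3, 'x': 3}
i=5, x='y': counts = {'y': 9, 'z': 3, 'x': 3}
i=6, x='y': counts = {'y': 15, 'z': 3, 'x': 3}
i=7, x='x': counts = {'y': 15, 'z': 3, 'x': 10}
i=8, x='y': counts = {'y': 23, 'z': 3, 'x': 10}
i=9, x='z': counts = {'y': 23, 'z': 12, 'x': 10}

{'y': 23, 'z': 12, 'x': 10}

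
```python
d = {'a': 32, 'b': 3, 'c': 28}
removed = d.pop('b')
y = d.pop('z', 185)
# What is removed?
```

After line 1: d = {'a': 32, 'b': 3, 'c': 28}
After line 2 (pop 'b' returns 3): d = {'a': 32, 'c': 28}, removed = 3
After line 3 (pop 'z' missing, returns default 185): d = {'a': 32, 'c': 28}, y = 185

3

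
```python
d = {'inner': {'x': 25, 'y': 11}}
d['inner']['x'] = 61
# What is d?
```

After line 1: d = {'inner': {'x': 25, 'y': 11}}
After line 2 (inner x overwritten): d = {'inner': {'x': 61, 'y': 11}}

{'inner': {'x': 61, 'y': 11}}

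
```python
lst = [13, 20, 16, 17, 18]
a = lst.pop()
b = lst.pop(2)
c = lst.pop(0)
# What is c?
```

After line 1: lst = [13, 20, 16, 17, 18]
After line 2 (pop() -> a = 18): lst = [13, 20, 16, 17]
After line 3 (pop(2) -> b = 16): lst = [13, 20, 17]
After line 4 (pop(0) -> c = 13): lst = [20, 17]

13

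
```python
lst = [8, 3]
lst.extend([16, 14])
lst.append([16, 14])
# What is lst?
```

After line 1: lst = [8, 3]
After line 2 (extend unpacks [16, 14]): lst = [8, 3, 16, 14]
After line 3 (append adds [16, 14] as single element): lst = [8, 3, 16, 14, [16, 14]]

[8, 3, 16, 14, [16, 14]]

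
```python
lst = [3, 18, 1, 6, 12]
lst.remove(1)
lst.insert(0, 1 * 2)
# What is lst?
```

After line 1: lst = [3, 18, 1, 6, 12]
After line 2 (remove first 1): lst = [3, 18, 6, 12]
After line 3 (insert 2 at index 0): lst = [2, 3, 18, 6, 12]

[2, 3, 18, 6, 12]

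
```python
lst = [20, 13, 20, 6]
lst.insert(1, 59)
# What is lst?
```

[20, 59, 13, 20, 6]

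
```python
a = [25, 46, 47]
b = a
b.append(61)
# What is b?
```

After line 1: a = [25, 46, 47]
After line 2 (b = a is an alias, same object): a = [25, 46, 47], b = [25, 46, 47]
After line 3 (b.append mutates the shared list): a = [25, 46, 47, 61], b = [25, 46, 47, 61]

[25, 46, 47, 61]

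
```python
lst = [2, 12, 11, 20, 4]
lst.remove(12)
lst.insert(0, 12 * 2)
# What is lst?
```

After line 1: lst = [2, 12, 11, 20, 4]
After line 2 (remove first 12): lst = [2, 11, 20, 4]
After line 3 (insert 24 at index 0): lst = [24, 2, 11, 20, 4]

[24, 2, 11, 20, 4]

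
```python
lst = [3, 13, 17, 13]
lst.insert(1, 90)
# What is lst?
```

[3, 90, 13, 17, 13]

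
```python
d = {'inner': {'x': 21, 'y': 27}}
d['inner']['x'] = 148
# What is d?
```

After line 1: d = {'inner': {'x': 21, 'y': 27}}
After line 2 (inner x overwritten): d = {'inner': {'x': 148, 'y': 27}}

{'inner': {'x': 148, 'y': 27}}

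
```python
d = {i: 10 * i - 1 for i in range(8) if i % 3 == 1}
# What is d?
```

{1: 9, 4: 39, 7: 69}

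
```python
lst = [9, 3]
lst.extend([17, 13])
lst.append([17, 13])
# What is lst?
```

After line 1: lst = [9, 3]
After line 2 (extend unpacks [17, 13]): lst = [9, 3, 17, 13]
After line 3 (append adds [17, 13] as single element): lst = [9, 3, 17, 13, [17, 13]]

[9, 3, 17, 13, [17, 13]]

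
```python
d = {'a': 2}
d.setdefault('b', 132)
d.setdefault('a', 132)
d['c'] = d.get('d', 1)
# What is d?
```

After line 1: d = {'a': 2}
After line 2 (setdefault adds 'b'=132): d = {'a': 2, 'b': 132}
After line 3 (setdefault 'a' no-op, already exists): d = {'a': 2, 'b': 132}
After line 4 (get('d', 1) returns default since 'd' not in d): d = {'a': 2, 'b': 132, 'c': 1}

{'a': 2, 'b': 132, 'c': 1}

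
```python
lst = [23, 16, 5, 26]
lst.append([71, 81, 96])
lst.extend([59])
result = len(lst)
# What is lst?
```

After line 1: lst = [23, 16, 5, 26]
After line 2 (append adds [71, 81, 96] as single element): lst = [23, 16, 5, 26, [71, 81, 96]]
After line 3 (extend unpacks [59], adds 59): lst = [23, 16, 5, 26, [71, 81, 96], 59]
After line 4: result = len(lst) = 6

[23, 16, 5, 26, [71, 81, 96], 59]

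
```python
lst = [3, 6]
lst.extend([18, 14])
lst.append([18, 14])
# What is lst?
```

After line 1: lst = [3, 6]
After line 2 (extend unpacks [18, 14]): lst = [3, 6, 18, 14]
After line 3 (append adds [18, 14] as single element): lst = [3, 6, 18, 14, [18, 14]]

[3, 6, 18, 14, [18, 14]]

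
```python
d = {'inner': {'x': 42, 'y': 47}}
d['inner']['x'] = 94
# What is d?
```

After line 1: d = {'inner': {'x': 42, 'y': 47}}
After line 2 (inner x overwritten): d = {'inner': {'x': 94, 'y': 47}}

{'inner': {'x': 94, 'y': 47}}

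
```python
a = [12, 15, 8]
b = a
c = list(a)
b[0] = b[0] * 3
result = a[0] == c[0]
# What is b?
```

After line 1: a = [12, 15, 8]
After line 2 (b = a, alias): a = [12, 15, 8], b = [12, 15, 8]
After line 3 (c = list(a) is a copy, new object): c = [12, 15, 8]
After line 4 (b[0] = 12 * 3 = 36; mutates shared a/b): a = b = [36, 15, 8], c = [12, 15, 8]
After line 5 (a[0] = 36, c[0] = 12; result = False)

[36, 15, 8]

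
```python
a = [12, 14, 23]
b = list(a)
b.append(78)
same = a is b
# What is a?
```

After line 1: a = [12, 14, 23]
After line 2 (b = list(a) is a shallow copy, new object): a = [12, 14, 23], b = [12, 14, 23]
After line 3 (append only mutates b): a = [12, 14, 23], b = [12, 14, 23, 78]
After line 4 (same = a is b; different objects -> False): same = False

[12, 14, 23]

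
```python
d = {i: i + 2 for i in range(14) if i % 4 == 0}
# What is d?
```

{0: 2, 4: 6, 8: 10, 12: 14}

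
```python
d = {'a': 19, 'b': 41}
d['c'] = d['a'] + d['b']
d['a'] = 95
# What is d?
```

After line 1: d = {'a': 19, 'b': 41}
After line 2 (d['c'] = 19 + 41): d = {'a': 19, 'b': 41, 'c': 60}
After line 3: d = {'a': 95, 'b': 41, 'c': 60}

{'a': 95, 'b': 41, 'c': 60}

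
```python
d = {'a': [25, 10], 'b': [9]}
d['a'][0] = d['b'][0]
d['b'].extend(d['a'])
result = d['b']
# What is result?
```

After line 1: d = {'a': [25, 10], 'b': [9]}
After line 2 (a[0] = b[0] = 9): d = {'a': [9, 10], 'b': [9]}
After line 3 (b.extend(a) appends [9, 10]): d = {'a': [9, 10], 'b': [9, 9, 10]}
After line 4: result = d['b'] = [9, 9, 10]

[9, 9, 10]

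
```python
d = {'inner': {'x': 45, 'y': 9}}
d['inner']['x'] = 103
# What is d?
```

After line 1: d = {'inner': {'x': 45, 'y': 9}}
After line 2 (inner x overwritten): d = {'inner': {'x': 103, 'y': 9}}

{'inner': {'x': 103, 'y': 9}}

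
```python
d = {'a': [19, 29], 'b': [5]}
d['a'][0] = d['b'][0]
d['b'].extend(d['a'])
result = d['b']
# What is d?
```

After line 1: d = {'a': [19, 29], 'b': [5]}
After line 2 (a[0] = b[0] = 5): d = {'a': [5, 29], 'b': [5]}
After line 3 (b.extend(a) appends [5, 29]): d = {'a': [5, 29], 'b': [5, 5, 29]}
After line 4: result = d['b'] = [5, 5, 29]

{'a': [5, 29], 'b': [5, 5, 29]}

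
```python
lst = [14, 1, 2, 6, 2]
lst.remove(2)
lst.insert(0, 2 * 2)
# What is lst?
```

After line 1: lst = [14, 1, 2, 6, 2]
After line 2 (remove first 2): lst = [14, 1, 6, 2]
After line 3 (insert 4 at index 0): lst = [4, 14, 1, 6, 2]

[4, 14, 1, 6, 2]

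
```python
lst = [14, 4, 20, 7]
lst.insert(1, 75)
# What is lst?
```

[14, 75, 4, 20, 7]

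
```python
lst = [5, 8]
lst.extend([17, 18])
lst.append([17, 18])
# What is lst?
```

After line 1: lst = [5, 8]
After line 2 (extend unpacks [17, 18]): lst = [5, 8, 17, 18]
After line 3 (append adds [17, 18] as single element): lst = [5, 8, 17, 18, [17, 18]]

[5, 8, 17, 18, [17, 18]]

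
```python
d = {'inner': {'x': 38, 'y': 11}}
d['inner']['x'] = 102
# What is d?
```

After line 1: d = {'inner': {'x': 38, 'y': 11}}
After line 2 (inner x overwritten): d = {'inner': {'x': 102, 'y': 11}}

{'inner': {'x': 102, 'y': 11}}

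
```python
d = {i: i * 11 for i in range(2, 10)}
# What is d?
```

{2: 22, 3: 33, 4: 44, 5: 55, 6: 66, 7: 77, 8: 88, 9: 99}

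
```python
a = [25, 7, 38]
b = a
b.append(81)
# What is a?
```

After line 1: a = [25, 7, 38]
After line 2 (b = a is an alias, same object): a = [25, 7, 38], b = [25, 7, 38]
After line 3 (b.append mutates the shared list): a = [25, 7, 38, 81], b = [25, 7, 38, 81]

[25, 7, 38, 81]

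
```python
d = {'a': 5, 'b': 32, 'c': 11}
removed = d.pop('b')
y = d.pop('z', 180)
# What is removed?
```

After line 1: d = {'a': 5, 'b': 32, 'c': 11}
After line 2 (pop 'b' returns 32): d = {'a': 5, 'c': 11}, removed = 32
After line 3 (pop 'z' missing, returns default 180): d = {'a': 5, 'c': 11}, y = 180

32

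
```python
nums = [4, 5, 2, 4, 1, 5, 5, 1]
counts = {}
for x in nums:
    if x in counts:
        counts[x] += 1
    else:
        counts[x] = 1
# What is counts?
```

Initial: counts = {}, nums = [4, 5, 2, 4, 1, 5, 5, 1]
See 4: counts = {4: 1}
See 5: counts = {4: 1, 5: 1}
See 2: counts = {4: 1, 5: 1, 2: 1}
See 4: counts = {4: 2, 5: 1, 2: 1}
See 1: counts = {4: 2, 5: 1, 2: 1, 1: 1}
See 5: counts = {4: 2, 5: 2, 2: 1, 1: 1}
See 5: counts = {4: 2, 5: 3, 2: 1, 1: 1}
See 1: counts = {4: 2, 5: 3, 2: 1, 1: 2}

{4: 2, 5: 3, 2: 1, 1: 2}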